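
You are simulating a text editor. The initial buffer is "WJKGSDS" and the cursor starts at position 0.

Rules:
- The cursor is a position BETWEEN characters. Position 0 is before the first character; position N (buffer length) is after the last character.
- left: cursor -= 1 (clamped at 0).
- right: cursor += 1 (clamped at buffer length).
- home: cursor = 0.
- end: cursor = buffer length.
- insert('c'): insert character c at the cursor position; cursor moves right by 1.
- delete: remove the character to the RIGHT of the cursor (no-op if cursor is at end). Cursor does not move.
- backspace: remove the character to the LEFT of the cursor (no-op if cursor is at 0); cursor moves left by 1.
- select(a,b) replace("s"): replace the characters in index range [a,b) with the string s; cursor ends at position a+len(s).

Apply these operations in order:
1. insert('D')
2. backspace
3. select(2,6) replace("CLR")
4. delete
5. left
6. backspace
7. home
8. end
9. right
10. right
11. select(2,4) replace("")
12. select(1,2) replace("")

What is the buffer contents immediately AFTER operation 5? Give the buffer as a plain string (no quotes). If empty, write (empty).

After op 1 (insert('D')): buf='DWJKGSDS' cursor=1
After op 2 (backspace): buf='WJKGSDS' cursor=0
After op 3 (select(2,6) replace("CLR")): buf='WJCLRS' cursor=5
After op 4 (delete): buf='WJCLR' cursor=5
After op 5 (left): buf='WJCLR' cursor=4

Answer: WJCLR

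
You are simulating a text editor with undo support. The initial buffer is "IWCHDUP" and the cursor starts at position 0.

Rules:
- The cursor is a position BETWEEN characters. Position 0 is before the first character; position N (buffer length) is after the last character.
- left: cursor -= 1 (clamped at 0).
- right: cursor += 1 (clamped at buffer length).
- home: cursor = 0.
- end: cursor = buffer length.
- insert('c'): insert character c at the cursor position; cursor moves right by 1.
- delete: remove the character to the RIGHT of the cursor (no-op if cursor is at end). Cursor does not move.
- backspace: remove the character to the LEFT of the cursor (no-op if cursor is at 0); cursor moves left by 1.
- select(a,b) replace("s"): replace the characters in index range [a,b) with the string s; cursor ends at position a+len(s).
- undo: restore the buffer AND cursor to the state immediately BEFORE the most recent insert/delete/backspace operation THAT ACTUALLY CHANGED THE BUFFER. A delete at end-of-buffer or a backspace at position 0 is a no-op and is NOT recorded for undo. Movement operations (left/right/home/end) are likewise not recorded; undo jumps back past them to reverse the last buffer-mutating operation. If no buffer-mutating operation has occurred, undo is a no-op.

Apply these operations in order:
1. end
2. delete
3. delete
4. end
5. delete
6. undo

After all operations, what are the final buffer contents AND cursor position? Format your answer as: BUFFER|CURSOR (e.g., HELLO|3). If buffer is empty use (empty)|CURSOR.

After op 1 (end): buf='IWCHDUP' cursor=7
After op 2 (delete): buf='IWCHDUP' cursor=7
After op 3 (delete): buf='IWCHDUP' cursor=7
After op 4 (end): buf='IWCHDUP' cursor=7
After op 5 (delete): buf='IWCHDUP' cursor=7
After op 6 (undo): buf='IWCHDUP' cursor=7

Answer: IWCHDUP|7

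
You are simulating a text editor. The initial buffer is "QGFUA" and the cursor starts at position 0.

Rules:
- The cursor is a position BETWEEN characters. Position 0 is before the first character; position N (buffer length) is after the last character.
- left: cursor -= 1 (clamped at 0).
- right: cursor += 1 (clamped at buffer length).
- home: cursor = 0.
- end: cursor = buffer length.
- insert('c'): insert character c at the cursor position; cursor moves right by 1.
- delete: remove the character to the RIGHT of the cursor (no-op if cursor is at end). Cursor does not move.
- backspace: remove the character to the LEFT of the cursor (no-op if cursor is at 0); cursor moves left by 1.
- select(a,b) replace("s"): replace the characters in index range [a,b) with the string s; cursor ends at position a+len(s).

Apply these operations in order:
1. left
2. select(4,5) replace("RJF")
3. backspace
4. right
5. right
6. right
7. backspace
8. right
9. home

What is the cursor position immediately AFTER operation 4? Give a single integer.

After op 1 (left): buf='QGFUA' cursor=0
After op 2 (select(4,5) replace("RJF")): buf='QGFURJF' cursor=7
After op 3 (backspace): buf='QGFURJ' cursor=6
After op 4 (right): buf='QGFURJ' cursor=6

Answer: 6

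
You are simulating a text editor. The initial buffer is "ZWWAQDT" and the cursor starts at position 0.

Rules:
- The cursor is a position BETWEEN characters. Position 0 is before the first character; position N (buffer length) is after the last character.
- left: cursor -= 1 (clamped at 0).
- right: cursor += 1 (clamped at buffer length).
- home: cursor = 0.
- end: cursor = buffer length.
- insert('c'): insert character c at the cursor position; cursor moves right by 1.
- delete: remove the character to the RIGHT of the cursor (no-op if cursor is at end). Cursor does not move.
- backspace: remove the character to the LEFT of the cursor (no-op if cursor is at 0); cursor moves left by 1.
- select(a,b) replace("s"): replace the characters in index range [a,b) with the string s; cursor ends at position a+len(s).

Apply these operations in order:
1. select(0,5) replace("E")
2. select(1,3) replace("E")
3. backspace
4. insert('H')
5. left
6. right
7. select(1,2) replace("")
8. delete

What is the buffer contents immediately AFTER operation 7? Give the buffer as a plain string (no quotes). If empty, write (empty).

Answer: E

Derivation:
After op 1 (select(0,5) replace("E")): buf='EDT' cursor=1
After op 2 (select(1,3) replace("E")): buf='EE' cursor=2
After op 3 (backspace): buf='E' cursor=1
After op 4 (insert('H')): buf='EH' cursor=2
After op 5 (left): buf='EH' cursor=1
After op 6 (right): buf='EH' cursor=2
After op 7 (select(1,2) replace("")): buf='E' cursor=1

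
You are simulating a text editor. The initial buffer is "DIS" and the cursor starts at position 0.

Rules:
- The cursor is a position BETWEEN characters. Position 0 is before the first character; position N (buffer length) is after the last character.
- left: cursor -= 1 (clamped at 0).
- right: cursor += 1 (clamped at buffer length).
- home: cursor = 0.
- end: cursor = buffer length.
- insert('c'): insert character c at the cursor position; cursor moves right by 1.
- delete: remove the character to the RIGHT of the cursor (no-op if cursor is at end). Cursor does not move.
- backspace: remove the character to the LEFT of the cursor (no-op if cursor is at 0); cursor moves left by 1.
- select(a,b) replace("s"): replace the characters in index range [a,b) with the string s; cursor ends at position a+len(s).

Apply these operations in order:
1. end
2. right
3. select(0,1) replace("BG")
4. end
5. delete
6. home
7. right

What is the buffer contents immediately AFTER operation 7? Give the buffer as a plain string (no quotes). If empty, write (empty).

After op 1 (end): buf='DIS' cursor=3
After op 2 (right): buf='DIS' cursor=3
After op 3 (select(0,1) replace("BG")): buf='BGIS' cursor=2
After op 4 (end): buf='BGIS' cursor=4
After op 5 (delete): buf='BGIS' cursor=4
After op 6 (home): buf='BGIS' cursor=0
After op 7 (right): buf='BGIS' cursor=1

Answer: BGIS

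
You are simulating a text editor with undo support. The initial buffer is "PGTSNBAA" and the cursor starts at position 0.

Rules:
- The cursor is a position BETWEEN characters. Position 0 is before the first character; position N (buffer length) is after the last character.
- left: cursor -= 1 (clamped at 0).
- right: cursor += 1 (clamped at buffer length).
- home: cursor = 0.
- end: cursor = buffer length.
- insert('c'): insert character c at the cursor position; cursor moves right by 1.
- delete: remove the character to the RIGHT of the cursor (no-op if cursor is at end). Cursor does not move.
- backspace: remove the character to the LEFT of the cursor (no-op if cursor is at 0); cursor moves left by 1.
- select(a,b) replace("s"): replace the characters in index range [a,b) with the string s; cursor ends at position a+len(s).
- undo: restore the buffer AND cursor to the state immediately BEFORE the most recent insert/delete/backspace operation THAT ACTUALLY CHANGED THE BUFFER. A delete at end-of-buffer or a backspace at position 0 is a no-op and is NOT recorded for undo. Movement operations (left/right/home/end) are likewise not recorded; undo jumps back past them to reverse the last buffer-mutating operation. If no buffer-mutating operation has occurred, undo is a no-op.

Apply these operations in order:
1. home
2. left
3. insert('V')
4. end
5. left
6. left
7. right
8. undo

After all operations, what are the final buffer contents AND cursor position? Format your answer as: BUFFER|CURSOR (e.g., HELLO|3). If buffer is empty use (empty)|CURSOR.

After op 1 (home): buf='PGTSNBAA' cursor=0
After op 2 (left): buf='PGTSNBAA' cursor=0
After op 3 (insert('V')): buf='VPGTSNBAA' cursor=1
After op 4 (end): buf='VPGTSNBAA' cursor=9
After op 5 (left): buf='VPGTSNBAA' cursor=8
After op 6 (left): buf='VPGTSNBAA' cursor=7
After op 7 (right): buf='VPGTSNBAA' cursor=8
After op 8 (undo): buf='PGTSNBAA' cursor=0

Answer: PGTSNBAA|0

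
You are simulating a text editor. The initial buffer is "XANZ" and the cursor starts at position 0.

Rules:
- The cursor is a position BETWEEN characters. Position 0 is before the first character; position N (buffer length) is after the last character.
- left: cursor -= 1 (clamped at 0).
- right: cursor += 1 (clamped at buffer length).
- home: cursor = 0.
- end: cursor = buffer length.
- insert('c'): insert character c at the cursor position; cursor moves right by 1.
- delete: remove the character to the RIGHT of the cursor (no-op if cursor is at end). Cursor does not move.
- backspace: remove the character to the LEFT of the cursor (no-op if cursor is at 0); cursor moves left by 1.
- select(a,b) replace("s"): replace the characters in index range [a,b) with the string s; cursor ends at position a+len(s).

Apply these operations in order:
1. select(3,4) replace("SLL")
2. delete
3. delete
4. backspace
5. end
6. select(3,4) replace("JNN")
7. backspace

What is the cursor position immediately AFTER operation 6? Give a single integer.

Answer: 6

Derivation:
After op 1 (select(3,4) replace("SLL")): buf='XANSLL' cursor=6
After op 2 (delete): buf='XANSLL' cursor=6
After op 3 (delete): buf='XANSLL' cursor=6
After op 4 (backspace): buf='XANSL' cursor=5
After op 5 (end): buf='XANSL' cursor=5
After op 6 (select(3,4) replace("JNN")): buf='XANJNNL' cursor=6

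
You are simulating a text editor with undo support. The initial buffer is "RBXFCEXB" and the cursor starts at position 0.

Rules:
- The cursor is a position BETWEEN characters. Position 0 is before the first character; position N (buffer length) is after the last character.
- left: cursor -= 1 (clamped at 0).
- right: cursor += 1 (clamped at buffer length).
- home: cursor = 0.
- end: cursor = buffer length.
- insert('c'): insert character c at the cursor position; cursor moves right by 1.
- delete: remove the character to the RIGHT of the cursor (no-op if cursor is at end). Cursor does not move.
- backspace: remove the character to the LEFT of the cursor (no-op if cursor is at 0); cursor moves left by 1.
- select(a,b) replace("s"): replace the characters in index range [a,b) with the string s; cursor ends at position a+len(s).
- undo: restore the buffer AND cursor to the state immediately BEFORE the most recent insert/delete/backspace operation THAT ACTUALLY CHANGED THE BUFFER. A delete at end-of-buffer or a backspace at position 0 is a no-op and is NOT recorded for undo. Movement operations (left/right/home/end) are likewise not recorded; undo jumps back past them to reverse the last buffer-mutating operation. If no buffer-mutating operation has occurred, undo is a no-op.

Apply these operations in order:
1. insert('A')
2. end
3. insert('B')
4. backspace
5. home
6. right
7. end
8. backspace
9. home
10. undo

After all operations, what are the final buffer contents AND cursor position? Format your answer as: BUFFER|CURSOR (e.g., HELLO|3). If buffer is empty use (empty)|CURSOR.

After op 1 (insert('A')): buf='ARBXFCEXB' cursor=1
After op 2 (end): buf='ARBXFCEXB' cursor=9
After op 3 (insert('B')): buf='ARBXFCEXBB' cursor=10
After op 4 (backspace): buf='ARBXFCEXB' cursor=9
After op 5 (home): buf='ARBXFCEXB' cursor=0
After op 6 (right): buf='ARBXFCEXB' cursor=1
After op 7 (end): buf='ARBXFCEXB' cursor=9
After op 8 (backspace): buf='ARBXFCEX' cursor=8
After op 9 (home): buf='ARBXFCEX' cursor=0
After op 10 (undo): buf='ARBXFCEXB' cursor=9

Answer: ARBXFCEXB|9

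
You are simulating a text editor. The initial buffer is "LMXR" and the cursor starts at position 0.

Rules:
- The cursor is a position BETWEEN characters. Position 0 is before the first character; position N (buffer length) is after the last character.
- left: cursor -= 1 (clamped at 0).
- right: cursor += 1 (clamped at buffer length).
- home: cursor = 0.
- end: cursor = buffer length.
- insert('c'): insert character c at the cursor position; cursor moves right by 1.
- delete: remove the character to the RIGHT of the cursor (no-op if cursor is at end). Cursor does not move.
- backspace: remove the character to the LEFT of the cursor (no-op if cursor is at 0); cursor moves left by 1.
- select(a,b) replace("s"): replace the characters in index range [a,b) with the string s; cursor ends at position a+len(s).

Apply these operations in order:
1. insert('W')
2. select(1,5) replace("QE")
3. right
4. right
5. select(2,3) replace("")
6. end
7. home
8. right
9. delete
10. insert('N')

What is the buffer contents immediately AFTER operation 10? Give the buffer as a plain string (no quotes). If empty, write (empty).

Answer: WN

Derivation:
After op 1 (insert('W')): buf='WLMXR' cursor=1
After op 2 (select(1,5) replace("QE")): buf='WQE' cursor=3
After op 3 (right): buf='WQE' cursor=3
After op 4 (right): buf='WQE' cursor=3
After op 5 (select(2,3) replace("")): buf='WQ' cursor=2
After op 6 (end): buf='WQ' cursor=2
After op 7 (home): buf='WQ' cursor=0
After op 8 (right): buf='WQ' cursor=1
After op 9 (delete): buf='W' cursor=1
After op 10 (insert('N')): buf='WN' cursor=2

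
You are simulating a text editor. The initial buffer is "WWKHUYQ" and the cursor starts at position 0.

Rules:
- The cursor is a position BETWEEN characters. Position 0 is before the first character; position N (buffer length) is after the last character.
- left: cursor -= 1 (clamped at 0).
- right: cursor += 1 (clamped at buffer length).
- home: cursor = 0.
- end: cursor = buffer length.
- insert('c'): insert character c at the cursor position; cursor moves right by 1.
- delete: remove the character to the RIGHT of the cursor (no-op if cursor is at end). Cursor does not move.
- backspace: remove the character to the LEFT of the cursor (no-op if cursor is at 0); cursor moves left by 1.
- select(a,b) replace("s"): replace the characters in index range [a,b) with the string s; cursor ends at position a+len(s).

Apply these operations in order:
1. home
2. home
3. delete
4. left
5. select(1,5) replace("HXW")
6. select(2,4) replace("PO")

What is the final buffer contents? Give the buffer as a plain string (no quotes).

Answer: WHPOQ

Derivation:
After op 1 (home): buf='WWKHUYQ' cursor=0
After op 2 (home): buf='WWKHUYQ' cursor=0
After op 3 (delete): buf='WKHUYQ' cursor=0
After op 4 (left): buf='WKHUYQ' cursor=0
After op 5 (select(1,5) replace("HXW")): buf='WHXWQ' cursor=4
After op 6 (select(2,4) replace("PO")): buf='WHPOQ' cursor=4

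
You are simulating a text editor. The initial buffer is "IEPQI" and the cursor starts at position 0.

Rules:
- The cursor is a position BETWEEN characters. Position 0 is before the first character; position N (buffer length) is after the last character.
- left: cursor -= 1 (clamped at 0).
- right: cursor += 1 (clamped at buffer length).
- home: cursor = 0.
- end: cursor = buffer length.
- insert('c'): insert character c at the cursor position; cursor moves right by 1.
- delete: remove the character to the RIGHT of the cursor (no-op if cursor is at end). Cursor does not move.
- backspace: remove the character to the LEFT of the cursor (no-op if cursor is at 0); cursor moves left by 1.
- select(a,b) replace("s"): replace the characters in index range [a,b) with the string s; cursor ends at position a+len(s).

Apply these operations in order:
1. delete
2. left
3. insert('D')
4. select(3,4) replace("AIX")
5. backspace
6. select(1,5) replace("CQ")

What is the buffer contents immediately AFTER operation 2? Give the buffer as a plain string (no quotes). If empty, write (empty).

After op 1 (delete): buf='EPQI' cursor=0
After op 2 (left): buf='EPQI' cursor=0

Answer: EPQI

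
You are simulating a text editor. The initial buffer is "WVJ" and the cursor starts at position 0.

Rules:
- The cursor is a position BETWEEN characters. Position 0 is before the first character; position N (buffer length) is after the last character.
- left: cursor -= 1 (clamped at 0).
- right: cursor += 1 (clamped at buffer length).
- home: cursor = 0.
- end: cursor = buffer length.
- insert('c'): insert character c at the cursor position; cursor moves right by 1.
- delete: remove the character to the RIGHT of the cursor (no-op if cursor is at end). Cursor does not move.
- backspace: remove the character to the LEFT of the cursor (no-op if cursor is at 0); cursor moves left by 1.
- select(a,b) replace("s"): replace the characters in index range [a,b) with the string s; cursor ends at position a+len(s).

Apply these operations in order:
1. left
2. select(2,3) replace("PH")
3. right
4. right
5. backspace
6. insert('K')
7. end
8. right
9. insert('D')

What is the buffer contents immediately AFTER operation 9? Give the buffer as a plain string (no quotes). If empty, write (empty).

After op 1 (left): buf='WVJ' cursor=0
After op 2 (select(2,3) replace("PH")): buf='WVPH' cursor=4
After op 3 (right): buf='WVPH' cursor=4
After op 4 (right): buf='WVPH' cursor=4
After op 5 (backspace): buf='WVP' cursor=3
After op 6 (insert('K')): buf='WVPK' cursor=4
After op 7 (end): buf='WVPK' cursor=4
After op 8 (right): buf='WVPK' cursor=4
After op 9 (insert('D')): buf='WVPKD' cursor=5

Answer: WVPKD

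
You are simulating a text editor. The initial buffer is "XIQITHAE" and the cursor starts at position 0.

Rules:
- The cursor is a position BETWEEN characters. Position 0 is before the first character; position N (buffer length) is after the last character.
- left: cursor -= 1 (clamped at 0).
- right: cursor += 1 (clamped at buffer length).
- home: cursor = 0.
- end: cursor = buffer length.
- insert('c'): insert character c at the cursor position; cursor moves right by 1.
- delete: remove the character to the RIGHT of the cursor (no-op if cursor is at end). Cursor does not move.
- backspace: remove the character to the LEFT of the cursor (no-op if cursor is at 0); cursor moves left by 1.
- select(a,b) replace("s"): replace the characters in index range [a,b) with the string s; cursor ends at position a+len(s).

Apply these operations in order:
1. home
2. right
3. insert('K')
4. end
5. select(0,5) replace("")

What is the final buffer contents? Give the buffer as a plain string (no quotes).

After op 1 (home): buf='XIQITHAE' cursor=0
After op 2 (right): buf='XIQITHAE' cursor=1
After op 3 (insert('K')): buf='XKIQITHAE' cursor=2
After op 4 (end): buf='XKIQITHAE' cursor=9
After op 5 (select(0,5) replace("")): buf='THAE' cursor=0

Answer: THAE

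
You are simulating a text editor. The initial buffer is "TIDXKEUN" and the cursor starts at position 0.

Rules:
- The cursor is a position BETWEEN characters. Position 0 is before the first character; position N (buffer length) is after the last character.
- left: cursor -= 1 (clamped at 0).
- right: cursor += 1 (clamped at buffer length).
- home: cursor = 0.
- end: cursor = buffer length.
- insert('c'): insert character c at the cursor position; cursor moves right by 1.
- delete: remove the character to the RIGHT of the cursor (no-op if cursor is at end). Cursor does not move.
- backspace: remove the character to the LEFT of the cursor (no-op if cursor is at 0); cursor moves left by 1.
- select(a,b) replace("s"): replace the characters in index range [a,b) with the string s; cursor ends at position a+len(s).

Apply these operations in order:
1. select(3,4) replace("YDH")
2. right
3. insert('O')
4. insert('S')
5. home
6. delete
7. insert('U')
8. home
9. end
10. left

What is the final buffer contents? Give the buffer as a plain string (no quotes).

Answer: UIDYDHKOSEUN

Derivation:
After op 1 (select(3,4) replace("YDH")): buf='TIDYDHKEUN' cursor=6
After op 2 (right): buf='TIDYDHKEUN' cursor=7
After op 3 (insert('O')): buf='TIDYDHKOEUN' cursor=8
After op 4 (insert('S')): buf='TIDYDHKOSEUN' cursor=9
After op 5 (home): buf='TIDYDHKOSEUN' cursor=0
After op 6 (delete): buf='IDYDHKOSEUN' cursor=0
After op 7 (insert('U')): buf='UIDYDHKOSEUN' cursor=1
After op 8 (home): buf='UIDYDHKOSEUN' cursor=0
After op 9 (end): buf='UIDYDHKOSEUN' cursor=12
After op 10 (left): buf='UIDYDHKOSEUN' cursor=11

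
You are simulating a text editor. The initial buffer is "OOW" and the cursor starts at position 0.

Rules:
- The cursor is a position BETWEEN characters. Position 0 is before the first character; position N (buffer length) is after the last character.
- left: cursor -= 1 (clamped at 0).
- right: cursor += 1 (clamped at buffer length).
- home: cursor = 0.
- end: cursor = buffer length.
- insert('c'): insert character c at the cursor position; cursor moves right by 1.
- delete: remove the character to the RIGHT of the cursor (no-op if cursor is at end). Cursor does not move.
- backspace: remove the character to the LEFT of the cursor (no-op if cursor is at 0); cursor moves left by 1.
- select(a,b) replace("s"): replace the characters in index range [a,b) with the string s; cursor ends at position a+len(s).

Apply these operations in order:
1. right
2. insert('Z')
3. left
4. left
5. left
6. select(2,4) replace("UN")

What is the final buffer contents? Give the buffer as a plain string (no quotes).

Answer: OZUN

Derivation:
After op 1 (right): buf='OOW' cursor=1
After op 2 (insert('Z')): buf='OZOW' cursor=2
After op 3 (left): buf='OZOW' cursor=1
After op 4 (left): buf='OZOW' cursor=0
After op 5 (left): buf='OZOW' cursor=0
After op 6 (select(2,4) replace("UN")): buf='OZUN' cursor=4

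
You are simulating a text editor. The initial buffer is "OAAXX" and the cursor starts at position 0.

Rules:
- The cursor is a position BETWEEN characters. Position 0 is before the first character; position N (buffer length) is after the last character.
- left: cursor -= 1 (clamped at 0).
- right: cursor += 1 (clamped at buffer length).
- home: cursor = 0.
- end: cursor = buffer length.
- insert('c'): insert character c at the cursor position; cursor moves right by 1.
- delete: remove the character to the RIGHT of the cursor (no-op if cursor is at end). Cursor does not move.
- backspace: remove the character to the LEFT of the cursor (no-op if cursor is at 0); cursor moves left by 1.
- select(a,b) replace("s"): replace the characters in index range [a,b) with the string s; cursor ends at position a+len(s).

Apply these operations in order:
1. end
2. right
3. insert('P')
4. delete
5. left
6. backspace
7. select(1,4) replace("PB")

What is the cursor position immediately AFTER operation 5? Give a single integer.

Answer: 5

Derivation:
After op 1 (end): buf='OAAXX' cursor=5
After op 2 (right): buf='OAAXX' cursor=5
After op 3 (insert('P')): buf='OAAXXP' cursor=6
After op 4 (delete): buf='OAAXXP' cursor=6
After op 5 (left): buf='OAAXXP' cursor=5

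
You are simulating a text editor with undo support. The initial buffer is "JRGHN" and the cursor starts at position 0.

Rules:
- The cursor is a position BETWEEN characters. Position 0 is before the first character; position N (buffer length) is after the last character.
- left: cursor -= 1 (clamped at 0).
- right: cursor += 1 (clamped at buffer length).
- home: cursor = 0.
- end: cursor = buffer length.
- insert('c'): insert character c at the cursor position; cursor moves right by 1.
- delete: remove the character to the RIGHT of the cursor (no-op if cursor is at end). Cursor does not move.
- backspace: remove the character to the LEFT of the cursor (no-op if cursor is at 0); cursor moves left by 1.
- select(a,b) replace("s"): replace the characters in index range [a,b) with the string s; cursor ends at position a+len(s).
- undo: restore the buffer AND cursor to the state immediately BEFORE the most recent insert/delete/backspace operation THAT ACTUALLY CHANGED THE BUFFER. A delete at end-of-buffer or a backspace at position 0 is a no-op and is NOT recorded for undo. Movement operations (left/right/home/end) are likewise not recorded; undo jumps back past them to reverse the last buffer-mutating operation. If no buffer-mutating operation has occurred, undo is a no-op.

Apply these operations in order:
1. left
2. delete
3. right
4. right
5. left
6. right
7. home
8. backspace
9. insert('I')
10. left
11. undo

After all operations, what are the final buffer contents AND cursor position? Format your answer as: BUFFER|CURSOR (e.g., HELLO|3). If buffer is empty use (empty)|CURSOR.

After op 1 (left): buf='JRGHN' cursor=0
After op 2 (delete): buf='RGHN' cursor=0
After op 3 (right): buf='RGHN' cursor=1
After op 4 (right): buf='RGHN' cursor=2
After op 5 (left): buf='RGHN' cursor=1
After op 6 (right): buf='RGHN' cursor=2
After op 7 (home): buf='RGHN' cursor=0
After op 8 (backspace): buf='RGHN' cursor=0
After op 9 (insert('I')): buf='IRGHN' cursor=1
After op 10 (left): buf='IRGHN' cursor=0
After op 11 (undo): buf='RGHN' cursor=0

Answer: RGHN|0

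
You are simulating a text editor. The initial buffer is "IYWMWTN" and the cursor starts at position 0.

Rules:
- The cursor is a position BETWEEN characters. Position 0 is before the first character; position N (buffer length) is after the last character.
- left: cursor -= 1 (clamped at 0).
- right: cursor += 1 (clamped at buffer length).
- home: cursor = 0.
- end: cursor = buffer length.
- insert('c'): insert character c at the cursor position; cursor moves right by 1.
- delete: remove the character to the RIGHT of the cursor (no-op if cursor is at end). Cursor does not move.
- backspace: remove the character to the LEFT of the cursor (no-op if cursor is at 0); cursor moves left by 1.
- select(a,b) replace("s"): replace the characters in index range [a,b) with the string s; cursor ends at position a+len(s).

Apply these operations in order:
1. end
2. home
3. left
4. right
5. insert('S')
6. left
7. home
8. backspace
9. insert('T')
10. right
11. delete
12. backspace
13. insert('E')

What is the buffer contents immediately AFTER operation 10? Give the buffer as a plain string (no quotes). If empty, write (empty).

After op 1 (end): buf='IYWMWTN' cursor=7
After op 2 (home): buf='IYWMWTN' cursor=0
After op 3 (left): buf='IYWMWTN' cursor=0
After op 4 (right): buf='IYWMWTN' cursor=1
After op 5 (insert('S')): buf='ISYWMWTN' cursor=2
After op 6 (left): buf='ISYWMWTN' cursor=1
After op 7 (home): buf='ISYWMWTN' cursor=0
After op 8 (backspace): buf='ISYWMWTN' cursor=0
After op 9 (insert('T')): buf='TISYWMWTN' cursor=1
After op 10 (right): buf='TISYWMWTN' cursor=2

Answer: TISYWMWTN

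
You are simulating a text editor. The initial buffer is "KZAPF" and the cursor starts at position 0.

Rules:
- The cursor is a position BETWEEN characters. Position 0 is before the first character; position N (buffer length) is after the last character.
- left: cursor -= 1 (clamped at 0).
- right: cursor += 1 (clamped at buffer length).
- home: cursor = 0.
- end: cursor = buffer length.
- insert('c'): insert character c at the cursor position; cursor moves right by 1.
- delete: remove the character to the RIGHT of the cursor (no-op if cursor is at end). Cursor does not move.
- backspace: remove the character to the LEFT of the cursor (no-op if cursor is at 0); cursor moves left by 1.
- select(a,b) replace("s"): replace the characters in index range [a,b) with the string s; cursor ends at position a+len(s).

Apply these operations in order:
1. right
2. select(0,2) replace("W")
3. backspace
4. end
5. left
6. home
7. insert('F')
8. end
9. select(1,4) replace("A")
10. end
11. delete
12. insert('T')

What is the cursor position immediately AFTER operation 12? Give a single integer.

After op 1 (right): buf='KZAPF' cursor=1
After op 2 (select(0,2) replace("W")): buf='WAPF' cursor=1
After op 3 (backspace): buf='APF' cursor=0
After op 4 (end): buf='APF' cursor=3
After op 5 (left): buf='APF' cursor=2
After op 6 (home): buf='APF' cursor=0
After op 7 (insert('F')): buf='FAPF' cursor=1
After op 8 (end): buf='FAPF' cursor=4
After op 9 (select(1,4) replace("A")): buf='FA' cursor=2
After op 10 (end): buf='FA' cursor=2
After op 11 (delete): buf='FA' cursor=2
After op 12 (insert('T')): buf='FAT' cursor=3

Answer: 3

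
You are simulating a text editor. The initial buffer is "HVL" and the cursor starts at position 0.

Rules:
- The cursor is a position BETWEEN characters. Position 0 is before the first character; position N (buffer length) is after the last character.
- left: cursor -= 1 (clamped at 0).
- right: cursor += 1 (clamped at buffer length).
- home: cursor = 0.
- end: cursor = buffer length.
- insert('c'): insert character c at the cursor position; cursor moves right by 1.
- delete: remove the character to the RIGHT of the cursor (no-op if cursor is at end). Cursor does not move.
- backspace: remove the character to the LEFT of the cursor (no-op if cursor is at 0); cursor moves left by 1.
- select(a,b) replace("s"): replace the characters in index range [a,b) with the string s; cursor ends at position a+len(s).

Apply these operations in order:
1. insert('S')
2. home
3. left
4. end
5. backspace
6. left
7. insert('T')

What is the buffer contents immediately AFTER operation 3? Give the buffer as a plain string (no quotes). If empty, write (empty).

After op 1 (insert('S')): buf='SHVL' cursor=1
After op 2 (home): buf='SHVL' cursor=0
After op 3 (left): buf='SHVL' cursor=0

Answer: SHVL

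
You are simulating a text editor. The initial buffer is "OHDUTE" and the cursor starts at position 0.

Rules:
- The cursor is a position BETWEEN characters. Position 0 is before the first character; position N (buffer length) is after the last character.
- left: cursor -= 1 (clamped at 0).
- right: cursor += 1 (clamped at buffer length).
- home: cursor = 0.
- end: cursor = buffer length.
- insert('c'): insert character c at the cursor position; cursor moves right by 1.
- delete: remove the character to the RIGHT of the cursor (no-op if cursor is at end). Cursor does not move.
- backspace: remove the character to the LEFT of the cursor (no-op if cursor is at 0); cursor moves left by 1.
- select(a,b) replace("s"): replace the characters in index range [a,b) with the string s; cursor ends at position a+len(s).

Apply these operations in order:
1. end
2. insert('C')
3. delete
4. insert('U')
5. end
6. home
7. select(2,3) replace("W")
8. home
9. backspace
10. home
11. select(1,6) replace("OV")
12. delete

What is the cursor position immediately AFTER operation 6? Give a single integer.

After op 1 (end): buf='OHDUTE' cursor=6
After op 2 (insert('C')): buf='OHDUTEC' cursor=7
After op 3 (delete): buf='OHDUTEC' cursor=7
After op 4 (insert('U')): buf='OHDUTECU' cursor=8
After op 5 (end): buf='OHDUTECU' cursor=8
After op 6 (home): buf='OHDUTECU' cursor=0

Answer: 0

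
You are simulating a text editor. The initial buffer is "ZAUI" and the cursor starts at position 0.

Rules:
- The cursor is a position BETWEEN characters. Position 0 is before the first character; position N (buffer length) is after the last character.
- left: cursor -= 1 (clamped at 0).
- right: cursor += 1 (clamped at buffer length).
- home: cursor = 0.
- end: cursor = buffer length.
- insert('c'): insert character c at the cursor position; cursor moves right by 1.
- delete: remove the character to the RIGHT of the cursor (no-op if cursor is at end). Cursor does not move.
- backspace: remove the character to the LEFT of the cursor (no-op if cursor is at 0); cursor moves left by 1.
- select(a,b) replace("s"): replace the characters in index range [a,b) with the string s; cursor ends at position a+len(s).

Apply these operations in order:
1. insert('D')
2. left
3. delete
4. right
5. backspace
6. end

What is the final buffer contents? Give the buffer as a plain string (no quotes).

After op 1 (insert('D')): buf='DZAUI' cursor=1
After op 2 (left): buf='DZAUI' cursor=0
After op 3 (delete): buf='ZAUI' cursor=0
After op 4 (right): buf='ZAUI' cursor=1
After op 5 (backspace): buf='AUI' cursor=0
After op 6 (end): buf='AUI' cursor=3

Answer: AUI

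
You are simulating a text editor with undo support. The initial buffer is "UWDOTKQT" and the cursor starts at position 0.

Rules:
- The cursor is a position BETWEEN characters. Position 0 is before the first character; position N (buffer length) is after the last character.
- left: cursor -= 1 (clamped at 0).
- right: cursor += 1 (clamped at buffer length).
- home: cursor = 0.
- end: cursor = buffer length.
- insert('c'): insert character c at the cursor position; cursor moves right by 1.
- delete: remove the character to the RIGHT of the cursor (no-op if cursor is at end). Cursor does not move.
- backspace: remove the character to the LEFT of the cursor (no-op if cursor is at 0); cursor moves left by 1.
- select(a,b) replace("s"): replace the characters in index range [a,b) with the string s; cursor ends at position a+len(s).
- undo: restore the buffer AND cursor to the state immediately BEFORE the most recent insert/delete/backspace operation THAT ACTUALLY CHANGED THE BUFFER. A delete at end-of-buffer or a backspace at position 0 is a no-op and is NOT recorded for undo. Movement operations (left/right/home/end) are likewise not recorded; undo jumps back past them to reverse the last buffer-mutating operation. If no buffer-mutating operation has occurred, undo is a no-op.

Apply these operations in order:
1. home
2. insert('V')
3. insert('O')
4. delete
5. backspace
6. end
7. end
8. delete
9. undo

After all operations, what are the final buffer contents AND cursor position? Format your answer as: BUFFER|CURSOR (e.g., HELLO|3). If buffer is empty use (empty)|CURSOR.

After op 1 (home): buf='UWDOTKQT' cursor=0
After op 2 (insert('V')): buf='VUWDOTKQT' cursor=1
After op 3 (insert('O')): buf='VOUWDOTKQT' cursor=2
After op 4 (delete): buf='VOWDOTKQT' cursor=2
After op 5 (backspace): buf='VWDOTKQT' cursor=1
After op 6 (end): buf='VWDOTKQT' cursor=8
After op 7 (end): buf='VWDOTKQT' cursor=8
After op 8 (delete): buf='VWDOTKQT' cursor=8
After op 9 (undo): buf='VOWDOTKQT' cursor=2

Answer: VOWDOTKQT|2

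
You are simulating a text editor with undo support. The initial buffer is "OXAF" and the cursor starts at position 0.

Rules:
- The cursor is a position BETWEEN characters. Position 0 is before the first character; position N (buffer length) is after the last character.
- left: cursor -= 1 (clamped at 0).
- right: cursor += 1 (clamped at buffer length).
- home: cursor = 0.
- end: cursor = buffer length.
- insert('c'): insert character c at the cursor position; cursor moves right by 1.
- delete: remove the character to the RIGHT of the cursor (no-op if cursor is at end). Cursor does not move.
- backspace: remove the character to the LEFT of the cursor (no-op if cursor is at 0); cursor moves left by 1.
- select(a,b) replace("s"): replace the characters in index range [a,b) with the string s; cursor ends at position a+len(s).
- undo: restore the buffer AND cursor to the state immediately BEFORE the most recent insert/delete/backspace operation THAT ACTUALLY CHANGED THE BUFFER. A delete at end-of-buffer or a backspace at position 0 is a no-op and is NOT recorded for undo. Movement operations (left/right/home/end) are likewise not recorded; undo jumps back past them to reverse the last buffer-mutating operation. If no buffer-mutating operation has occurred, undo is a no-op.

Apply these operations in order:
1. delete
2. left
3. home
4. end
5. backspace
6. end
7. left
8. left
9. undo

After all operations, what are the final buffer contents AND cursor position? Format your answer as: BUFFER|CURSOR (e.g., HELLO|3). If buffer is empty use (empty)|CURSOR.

After op 1 (delete): buf='XAF' cursor=0
After op 2 (left): buf='XAF' cursor=0
After op 3 (home): buf='XAF' cursor=0
After op 4 (end): buf='XAF' cursor=3
After op 5 (backspace): buf='XA' cursor=2
After op 6 (end): buf='XA' cursor=2
After op 7 (left): buf='XA' cursor=1
After op 8 (left): buf='XA' cursor=0
After op 9 (undo): buf='XAF' cursor=3

Answer: XAF|3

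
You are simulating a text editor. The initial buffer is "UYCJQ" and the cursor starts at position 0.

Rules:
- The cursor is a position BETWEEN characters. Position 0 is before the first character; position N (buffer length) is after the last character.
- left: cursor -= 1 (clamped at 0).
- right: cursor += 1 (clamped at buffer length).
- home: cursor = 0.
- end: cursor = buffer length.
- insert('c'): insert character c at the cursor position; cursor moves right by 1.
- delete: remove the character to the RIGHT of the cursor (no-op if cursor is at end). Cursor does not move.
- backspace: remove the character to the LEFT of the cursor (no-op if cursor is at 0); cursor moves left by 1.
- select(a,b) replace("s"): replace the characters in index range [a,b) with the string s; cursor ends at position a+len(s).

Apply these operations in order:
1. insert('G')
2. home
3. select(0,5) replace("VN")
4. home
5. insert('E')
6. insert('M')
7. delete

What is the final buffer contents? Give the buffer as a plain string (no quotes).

After op 1 (insert('G')): buf='GUYCJQ' cursor=1
After op 2 (home): buf='GUYCJQ' cursor=0
After op 3 (select(0,5) replace("VN")): buf='VNQ' cursor=2
After op 4 (home): buf='VNQ' cursor=0
After op 5 (insert('E')): buf='EVNQ' cursor=1
After op 6 (insert('M')): buf='EMVNQ' cursor=2
After op 7 (delete): buf='EMNQ' cursor=2

Answer: EMNQ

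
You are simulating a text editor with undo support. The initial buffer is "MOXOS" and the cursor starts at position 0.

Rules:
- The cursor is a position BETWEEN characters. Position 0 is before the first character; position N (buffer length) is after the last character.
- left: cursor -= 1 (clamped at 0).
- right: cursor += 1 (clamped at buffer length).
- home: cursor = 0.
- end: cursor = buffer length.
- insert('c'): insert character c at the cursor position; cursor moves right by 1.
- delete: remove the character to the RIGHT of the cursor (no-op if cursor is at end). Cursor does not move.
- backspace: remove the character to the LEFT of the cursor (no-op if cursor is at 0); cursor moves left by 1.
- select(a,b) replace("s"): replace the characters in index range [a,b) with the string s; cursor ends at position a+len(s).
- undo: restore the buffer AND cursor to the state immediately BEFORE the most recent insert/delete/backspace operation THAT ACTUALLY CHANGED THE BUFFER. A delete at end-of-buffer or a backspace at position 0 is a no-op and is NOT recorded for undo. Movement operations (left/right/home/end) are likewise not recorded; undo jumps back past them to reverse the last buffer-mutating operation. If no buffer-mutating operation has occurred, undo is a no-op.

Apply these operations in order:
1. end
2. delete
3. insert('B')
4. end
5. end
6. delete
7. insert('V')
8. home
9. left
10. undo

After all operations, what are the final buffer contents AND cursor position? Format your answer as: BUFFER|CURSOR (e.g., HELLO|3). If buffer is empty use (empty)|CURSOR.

Answer: MOXOSB|6

Derivation:
After op 1 (end): buf='MOXOS' cursor=5
After op 2 (delete): buf='MOXOS' cursor=5
After op 3 (insert('B')): buf='MOXOSB' cursor=6
After op 4 (end): buf='MOXOSB' cursor=6
After op 5 (end): buf='MOXOSB' cursor=6
After op 6 (delete): buf='MOXOSB' cursor=6
After op 7 (insert('V')): buf='MOXOSBV' cursor=7
After op 8 (home): buf='MOXOSBV' cursor=0
After op 9 (left): buf='MOXOSBV' cursor=0
After op 10 (undo): buf='MOXOSB' cursor=6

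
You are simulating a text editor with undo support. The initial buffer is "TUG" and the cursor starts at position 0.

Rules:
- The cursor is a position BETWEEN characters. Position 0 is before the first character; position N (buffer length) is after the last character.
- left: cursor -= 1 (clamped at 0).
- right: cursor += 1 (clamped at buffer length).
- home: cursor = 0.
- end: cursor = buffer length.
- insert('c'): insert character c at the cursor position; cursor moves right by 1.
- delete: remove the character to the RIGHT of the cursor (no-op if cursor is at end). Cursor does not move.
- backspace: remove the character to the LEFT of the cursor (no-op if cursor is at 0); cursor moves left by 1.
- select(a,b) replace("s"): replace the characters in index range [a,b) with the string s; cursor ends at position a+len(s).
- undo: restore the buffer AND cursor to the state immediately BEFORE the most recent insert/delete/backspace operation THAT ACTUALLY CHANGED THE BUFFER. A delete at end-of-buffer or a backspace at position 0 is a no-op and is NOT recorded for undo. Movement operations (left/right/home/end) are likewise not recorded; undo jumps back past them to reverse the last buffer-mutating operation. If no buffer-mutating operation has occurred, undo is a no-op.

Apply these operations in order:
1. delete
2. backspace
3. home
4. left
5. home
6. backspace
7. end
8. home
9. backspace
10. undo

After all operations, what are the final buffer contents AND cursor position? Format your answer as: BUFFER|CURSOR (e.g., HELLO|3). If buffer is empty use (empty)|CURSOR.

Answer: TUG|0

Derivation:
After op 1 (delete): buf='UG' cursor=0
After op 2 (backspace): buf='UG' cursor=0
After op 3 (home): buf='UG' cursor=0
After op 4 (left): buf='UG' cursor=0
After op 5 (home): buf='UG' cursor=0
After op 6 (backspace): buf='UG' cursor=0
After op 7 (end): buf='UG' cursor=2
After op 8 (home): buf='UG' cursor=0
After op 9 (backspace): buf='UG' cursor=0
After op 10 (undo): buf='TUG' cursor=0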